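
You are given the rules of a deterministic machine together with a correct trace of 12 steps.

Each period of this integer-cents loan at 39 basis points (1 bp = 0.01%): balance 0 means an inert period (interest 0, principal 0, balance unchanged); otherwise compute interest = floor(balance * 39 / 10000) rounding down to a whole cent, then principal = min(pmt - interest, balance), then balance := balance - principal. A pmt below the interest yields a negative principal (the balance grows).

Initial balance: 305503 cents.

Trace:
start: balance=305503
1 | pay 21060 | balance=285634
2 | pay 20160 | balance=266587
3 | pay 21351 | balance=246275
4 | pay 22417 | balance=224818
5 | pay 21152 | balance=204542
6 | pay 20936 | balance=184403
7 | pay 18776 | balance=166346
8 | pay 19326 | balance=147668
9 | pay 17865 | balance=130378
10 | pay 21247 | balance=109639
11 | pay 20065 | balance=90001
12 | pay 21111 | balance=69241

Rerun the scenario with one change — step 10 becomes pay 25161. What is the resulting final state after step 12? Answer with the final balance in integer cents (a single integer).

(re-executing from step 10 with the substitution; state before step 10: balance=130378)
10 | pay 25161 | balance=105725
11 | pay 20065 | balance=86072
12 | pay 21111 | balance=65296

65296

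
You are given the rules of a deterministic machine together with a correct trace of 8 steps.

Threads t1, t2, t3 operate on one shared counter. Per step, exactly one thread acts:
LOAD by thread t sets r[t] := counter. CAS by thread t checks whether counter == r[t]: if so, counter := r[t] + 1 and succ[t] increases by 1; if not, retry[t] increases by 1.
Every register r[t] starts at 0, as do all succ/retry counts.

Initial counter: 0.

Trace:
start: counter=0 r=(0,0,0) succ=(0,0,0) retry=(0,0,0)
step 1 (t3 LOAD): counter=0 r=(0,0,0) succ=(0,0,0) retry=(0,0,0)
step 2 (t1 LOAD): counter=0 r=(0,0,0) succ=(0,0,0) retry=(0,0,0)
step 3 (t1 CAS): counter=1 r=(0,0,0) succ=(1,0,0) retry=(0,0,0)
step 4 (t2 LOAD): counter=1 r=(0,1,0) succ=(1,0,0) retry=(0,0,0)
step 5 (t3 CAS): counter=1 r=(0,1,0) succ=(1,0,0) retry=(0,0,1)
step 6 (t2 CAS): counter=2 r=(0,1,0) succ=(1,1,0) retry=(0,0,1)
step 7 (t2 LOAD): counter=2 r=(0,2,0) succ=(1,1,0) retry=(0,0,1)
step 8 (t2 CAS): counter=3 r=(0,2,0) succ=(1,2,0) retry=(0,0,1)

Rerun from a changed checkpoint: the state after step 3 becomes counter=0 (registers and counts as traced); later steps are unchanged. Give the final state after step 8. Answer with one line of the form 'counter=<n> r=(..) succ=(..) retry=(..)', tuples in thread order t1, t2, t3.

counter=2 r=(0,1,0) succ=(1,1,1) retry=(0,1,0)

state after step 3 := counter=0 r=(0,0,0) succ=(1,0,0) retry=(0,0,0)
step 4 (t2 LOAD): counter=0 r=(0,0,0) succ=(1,0,0) retry=(0,0,0)
step 5 (t3 CAS): counter=1 r=(0,0,0) succ=(1,0,1) retry=(0,0,0)
step 6 (t2 CAS): counter=1 r=(0,0,0) succ=(1,0,1) retry=(0,1,0)
step 7 (t2 LOAD): counter=1 r=(0,1,0) succ=(1,0,1) retry=(0,1,0)
step 8 (t2 CAS): counter=2 r=(0,1,0) succ=(1,1,1) retry=(0,1,0)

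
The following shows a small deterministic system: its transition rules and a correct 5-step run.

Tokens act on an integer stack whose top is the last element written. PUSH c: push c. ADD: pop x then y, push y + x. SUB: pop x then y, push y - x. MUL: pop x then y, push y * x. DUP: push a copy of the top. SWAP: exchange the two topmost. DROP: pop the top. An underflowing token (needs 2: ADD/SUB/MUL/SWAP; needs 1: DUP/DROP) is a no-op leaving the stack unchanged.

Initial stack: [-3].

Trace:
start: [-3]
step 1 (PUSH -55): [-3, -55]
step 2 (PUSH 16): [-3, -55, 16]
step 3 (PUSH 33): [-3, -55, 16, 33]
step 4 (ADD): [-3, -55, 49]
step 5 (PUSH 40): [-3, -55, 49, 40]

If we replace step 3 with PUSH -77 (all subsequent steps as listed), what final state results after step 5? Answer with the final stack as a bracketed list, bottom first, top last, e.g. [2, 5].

(re-executing from step 3 with the substitution; state before step 3: [-3, -55, 16])
step 3 (PUSH -77): [-3, -55, 16, -77]
step 4 (ADD): [-3, -55, -61]
step 5 (PUSH 40): [-3, -55, -61, 40]

[-3, -55, -61, 40]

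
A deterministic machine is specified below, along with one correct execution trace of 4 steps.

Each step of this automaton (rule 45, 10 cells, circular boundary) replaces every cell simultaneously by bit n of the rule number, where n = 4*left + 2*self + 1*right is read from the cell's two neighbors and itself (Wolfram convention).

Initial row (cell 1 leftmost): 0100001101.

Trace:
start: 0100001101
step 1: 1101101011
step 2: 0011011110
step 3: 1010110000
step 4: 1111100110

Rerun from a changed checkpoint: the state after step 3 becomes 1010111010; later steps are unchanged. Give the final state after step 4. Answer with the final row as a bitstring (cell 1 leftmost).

1111100111

state after step 3 := 1010111010
step 4: 1111100111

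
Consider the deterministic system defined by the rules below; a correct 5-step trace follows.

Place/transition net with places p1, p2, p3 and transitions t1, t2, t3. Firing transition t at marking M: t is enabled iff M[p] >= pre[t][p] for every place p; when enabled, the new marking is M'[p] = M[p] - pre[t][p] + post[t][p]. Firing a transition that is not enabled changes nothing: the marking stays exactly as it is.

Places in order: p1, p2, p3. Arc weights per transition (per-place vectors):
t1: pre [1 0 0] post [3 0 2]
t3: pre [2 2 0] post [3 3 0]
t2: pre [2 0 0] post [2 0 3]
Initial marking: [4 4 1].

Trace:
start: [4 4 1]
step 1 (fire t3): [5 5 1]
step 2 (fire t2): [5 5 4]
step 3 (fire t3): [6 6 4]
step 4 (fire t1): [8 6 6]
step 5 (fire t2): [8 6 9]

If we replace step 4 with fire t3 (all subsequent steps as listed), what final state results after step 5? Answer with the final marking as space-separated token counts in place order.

7 7 7

(re-executing from step 4 with the substitution; state before step 4: [6 6 4])
step 4 (fire t3): [7 7 4]
step 5 (fire t2): [7 7 7]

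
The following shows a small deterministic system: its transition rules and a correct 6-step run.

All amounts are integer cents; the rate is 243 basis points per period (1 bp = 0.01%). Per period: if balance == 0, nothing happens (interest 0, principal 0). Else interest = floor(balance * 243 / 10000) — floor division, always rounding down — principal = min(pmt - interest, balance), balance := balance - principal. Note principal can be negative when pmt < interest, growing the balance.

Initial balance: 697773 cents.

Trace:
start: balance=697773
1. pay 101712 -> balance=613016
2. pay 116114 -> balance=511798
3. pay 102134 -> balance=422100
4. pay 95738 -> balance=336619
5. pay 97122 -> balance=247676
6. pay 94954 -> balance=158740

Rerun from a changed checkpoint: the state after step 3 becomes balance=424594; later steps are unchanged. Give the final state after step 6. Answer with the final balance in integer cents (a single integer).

state after step 3 := balance=424594
4. pay 95738 -> balance=339173
5. pay 97122 -> balance=250292
6. pay 94954 -> balance=161420

161420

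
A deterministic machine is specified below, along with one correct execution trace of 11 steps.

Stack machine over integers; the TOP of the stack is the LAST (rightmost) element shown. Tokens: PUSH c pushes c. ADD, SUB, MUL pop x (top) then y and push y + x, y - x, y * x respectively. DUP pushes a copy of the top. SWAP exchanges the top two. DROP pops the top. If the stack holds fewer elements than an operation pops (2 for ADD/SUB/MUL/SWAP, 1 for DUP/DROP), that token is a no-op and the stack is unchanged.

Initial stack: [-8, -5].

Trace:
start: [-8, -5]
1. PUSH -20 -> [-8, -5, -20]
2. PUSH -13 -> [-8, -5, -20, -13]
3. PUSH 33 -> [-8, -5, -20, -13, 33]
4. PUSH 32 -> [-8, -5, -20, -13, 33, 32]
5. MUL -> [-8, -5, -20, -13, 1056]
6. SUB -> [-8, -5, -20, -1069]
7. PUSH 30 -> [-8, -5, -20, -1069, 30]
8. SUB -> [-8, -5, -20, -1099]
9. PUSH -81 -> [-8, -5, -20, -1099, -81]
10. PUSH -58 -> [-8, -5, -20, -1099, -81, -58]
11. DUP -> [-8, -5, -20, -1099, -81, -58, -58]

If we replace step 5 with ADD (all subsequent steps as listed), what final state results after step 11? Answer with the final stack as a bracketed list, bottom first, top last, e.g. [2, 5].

(re-executing from step 5 with the substitution; state before step 5: [-8, -5, -20, -13, 33, 32])
5. ADD -> [-8, -5, -20, -13, 65]
6. SUB -> [-8, -5, -20, -78]
7. PUSH 30 -> [-8, -5, -20, -78, 30]
8. SUB -> [-8, -5, -20, -108]
9. PUSH -81 -> [-8, -5, -20, -108, -81]
10. PUSH -58 -> [-8, -5, -20, -108, -81, -58]
11. DUP -> [-8, -5, -20, -108, -81, -58, -58]

[-8, -5, -20, -108, -81, -58, -58]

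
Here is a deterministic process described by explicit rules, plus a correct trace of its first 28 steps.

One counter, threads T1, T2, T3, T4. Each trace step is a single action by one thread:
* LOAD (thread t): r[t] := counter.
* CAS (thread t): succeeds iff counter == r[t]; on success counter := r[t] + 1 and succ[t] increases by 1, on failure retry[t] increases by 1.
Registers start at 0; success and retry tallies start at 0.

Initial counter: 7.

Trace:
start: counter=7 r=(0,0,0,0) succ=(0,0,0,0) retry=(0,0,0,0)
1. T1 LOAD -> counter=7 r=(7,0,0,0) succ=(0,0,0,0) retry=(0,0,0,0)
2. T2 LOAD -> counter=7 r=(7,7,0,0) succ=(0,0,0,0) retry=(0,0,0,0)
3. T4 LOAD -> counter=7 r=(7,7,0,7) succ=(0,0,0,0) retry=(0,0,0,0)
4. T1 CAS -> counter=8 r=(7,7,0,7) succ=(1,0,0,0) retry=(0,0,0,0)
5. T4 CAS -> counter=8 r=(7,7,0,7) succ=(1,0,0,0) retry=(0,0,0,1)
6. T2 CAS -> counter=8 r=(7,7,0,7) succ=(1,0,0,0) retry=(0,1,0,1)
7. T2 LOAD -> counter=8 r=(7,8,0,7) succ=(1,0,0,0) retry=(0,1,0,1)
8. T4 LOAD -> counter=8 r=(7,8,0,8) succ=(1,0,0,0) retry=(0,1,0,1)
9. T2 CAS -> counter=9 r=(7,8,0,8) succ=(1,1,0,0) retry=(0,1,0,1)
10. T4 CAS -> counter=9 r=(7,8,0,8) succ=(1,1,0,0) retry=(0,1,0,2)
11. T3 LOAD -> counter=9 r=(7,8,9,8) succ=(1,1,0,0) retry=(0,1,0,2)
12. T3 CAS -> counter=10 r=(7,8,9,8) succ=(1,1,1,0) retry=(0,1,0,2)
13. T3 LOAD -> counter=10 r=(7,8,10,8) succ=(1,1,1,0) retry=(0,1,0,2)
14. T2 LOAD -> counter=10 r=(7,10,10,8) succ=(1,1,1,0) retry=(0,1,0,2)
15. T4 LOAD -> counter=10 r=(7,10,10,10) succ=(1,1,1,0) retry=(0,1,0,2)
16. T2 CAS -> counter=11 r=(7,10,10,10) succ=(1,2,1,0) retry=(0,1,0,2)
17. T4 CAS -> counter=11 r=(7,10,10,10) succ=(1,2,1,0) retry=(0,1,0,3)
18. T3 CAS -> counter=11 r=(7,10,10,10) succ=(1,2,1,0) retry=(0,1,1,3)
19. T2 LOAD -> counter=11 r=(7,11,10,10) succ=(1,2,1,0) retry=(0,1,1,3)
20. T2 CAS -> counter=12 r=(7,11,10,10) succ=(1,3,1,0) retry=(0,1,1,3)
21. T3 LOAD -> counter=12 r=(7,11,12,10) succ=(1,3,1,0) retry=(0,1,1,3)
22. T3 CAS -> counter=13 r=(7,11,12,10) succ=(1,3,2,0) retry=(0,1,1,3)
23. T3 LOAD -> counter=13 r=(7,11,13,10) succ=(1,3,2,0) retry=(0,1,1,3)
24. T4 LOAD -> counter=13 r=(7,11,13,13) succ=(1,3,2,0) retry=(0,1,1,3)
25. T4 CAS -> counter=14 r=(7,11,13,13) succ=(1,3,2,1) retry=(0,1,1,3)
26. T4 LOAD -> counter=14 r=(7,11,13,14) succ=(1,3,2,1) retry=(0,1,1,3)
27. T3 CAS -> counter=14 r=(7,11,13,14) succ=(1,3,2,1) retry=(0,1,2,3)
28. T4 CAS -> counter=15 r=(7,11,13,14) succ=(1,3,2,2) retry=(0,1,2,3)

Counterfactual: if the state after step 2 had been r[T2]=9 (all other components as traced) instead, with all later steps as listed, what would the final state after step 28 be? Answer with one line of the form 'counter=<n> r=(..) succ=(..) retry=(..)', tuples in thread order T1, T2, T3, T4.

counter=15 r=(7,11,13,14) succ=(1,3,2,2) retry=(0,1,2,3)

state after step 2 := counter=7 r=(7,9,0,0) succ=(0,0,0,0) retry=(0,0,0,0)
3. T4 LOAD -> counter=7 r=(7,9,0,7) succ=(0,0,0,0) retry=(0,0,0,0)
4. T1 CAS -> counter=8 r=(7,9,0,7) succ=(1,0,0,0) retry=(0,0,0,0)
5. T4 CAS -> counter=8 r=(7,9,0,7) succ=(1,0,0,0) retry=(0,0,0,1)
6. T2 CAS -> counter=8 r=(7,9,0,7) succ=(1,0,0,0) retry=(0,1,0,1)
7. T2 LOAD -> counter=8 r=(7,8,0,7) succ=(1,0,0,0) retry=(0,1,0,1)
8. T4 LOAD -> counter=8 r=(7,8,0,8) succ=(1,0,0,0) retry=(0,1,0,1)
9. T2 CAS -> counter=9 r=(7,8,0,8) succ=(1,1,0,0) retry=(0,1,0,1)
10. T4 CAS -> counter=9 r=(7,8,0,8) succ=(1,1,0,0) retry=(0,1,0,2)
11. T3 LOAD -> counter=9 r=(7,8,9,8) succ=(1,1,0,0) retry=(0,1,0,2)
12. T3 CAS -> counter=10 r=(7,8,9,8) succ=(1,1,1,0) retry=(0,1,0,2)
13. T3 LOAD -> counter=10 r=(7,8,10,8) succ=(1,1,1,0) retry=(0,1,0,2)
14. T2 LOAD -> counter=10 r=(7,10,10,8) succ=(1,1,1,0) retry=(0,1,0,2)
15. T4 LOAD -> counter=10 r=(7,10,10,10) succ=(1,1,1,0) retry=(0,1,0,2)
16. T2 CAS -> counter=11 r=(7,10,10,10) succ=(1,2,1,0) retry=(0,1,0,2)
17. T4 CAS -> counter=11 r=(7,10,10,10) succ=(1,2,1,0) retry=(0,1,0,3)
18. T3 CAS -> counter=11 r=(7,10,10,10) succ=(1,2,1,0) retry=(0,1,1,3)
19. T2 LOAD -> counter=11 r=(7,11,10,10) succ=(1,2,1,0) retry=(0,1,1,3)
20. T2 CAS -> counter=12 r=(7,11,10,10) succ=(1,3,1,0) retry=(0,1,1,3)
21. T3 LOAD -> counter=12 r=(7,11,12,10) succ=(1,3,1,0) retry=(0,1,1,3)
22. T3 CAS -> counter=13 r=(7,11,12,10) succ=(1,3,2,0) retry=(0,1,1,3)
23. T3 LOAD -> counter=13 r=(7,11,13,10) succ=(1,3,2,0) retry=(0,1,1,3)
24. T4 LOAD -> counter=13 r=(7,11,13,13) succ=(1,3,2,0) retry=(0,1,1,3)
25. T4 CAS -> counter=14 r=(7,11,13,13) succ=(1,3,2,1) retry=(0,1,1,3)
26. T4 LOAD -> counter=14 r=(7,11,13,14) succ=(1,3,2,1) retry=(0,1,1,3)
27. T3 CAS -> counter=14 r=(7,11,13,14) succ=(1,3,2,1) retry=(0,1,2,3)
28. T4 CAS -> counter=15 r=(7,11,13,14) succ=(1,3,2,2) retry=(0,1,2,3)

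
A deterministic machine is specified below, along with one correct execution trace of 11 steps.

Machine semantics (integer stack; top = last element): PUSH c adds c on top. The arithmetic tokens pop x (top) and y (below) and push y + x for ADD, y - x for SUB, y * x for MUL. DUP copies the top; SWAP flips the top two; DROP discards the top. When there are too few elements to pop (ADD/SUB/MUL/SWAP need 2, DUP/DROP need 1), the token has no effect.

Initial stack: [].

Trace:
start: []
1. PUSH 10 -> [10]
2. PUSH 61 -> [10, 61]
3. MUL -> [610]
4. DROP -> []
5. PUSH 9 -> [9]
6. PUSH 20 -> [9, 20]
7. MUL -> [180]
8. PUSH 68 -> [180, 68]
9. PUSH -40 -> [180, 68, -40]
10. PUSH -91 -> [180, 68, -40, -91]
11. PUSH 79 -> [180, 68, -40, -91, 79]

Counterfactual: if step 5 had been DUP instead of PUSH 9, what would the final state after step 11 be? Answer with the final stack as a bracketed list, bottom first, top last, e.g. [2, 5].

(re-executing from step 5 with the substitution; state before step 5: [])
5. DUP -> []
6. PUSH 20 -> [20]
7. MUL -> [20]
8. PUSH 68 -> [20, 68]
9. PUSH -40 -> [20, 68, -40]
10. PUSH -91 -> [20, 68, -40, -91]
11. PUSH 79 -> [20, 68, -40, -91, 79]

[20, 68, -40, -91, 79]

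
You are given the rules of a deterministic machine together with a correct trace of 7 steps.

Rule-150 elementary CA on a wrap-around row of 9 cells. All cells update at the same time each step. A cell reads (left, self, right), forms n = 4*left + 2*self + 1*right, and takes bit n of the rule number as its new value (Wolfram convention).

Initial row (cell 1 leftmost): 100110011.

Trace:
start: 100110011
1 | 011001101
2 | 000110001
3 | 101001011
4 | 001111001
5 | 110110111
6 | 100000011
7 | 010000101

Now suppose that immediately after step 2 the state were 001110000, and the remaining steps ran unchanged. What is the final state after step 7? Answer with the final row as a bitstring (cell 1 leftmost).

state after step 2 := 001110000
3 | 010101000
4 | 110101100
5 | 000100011
6 | 101110100
7 | 100100111

100100111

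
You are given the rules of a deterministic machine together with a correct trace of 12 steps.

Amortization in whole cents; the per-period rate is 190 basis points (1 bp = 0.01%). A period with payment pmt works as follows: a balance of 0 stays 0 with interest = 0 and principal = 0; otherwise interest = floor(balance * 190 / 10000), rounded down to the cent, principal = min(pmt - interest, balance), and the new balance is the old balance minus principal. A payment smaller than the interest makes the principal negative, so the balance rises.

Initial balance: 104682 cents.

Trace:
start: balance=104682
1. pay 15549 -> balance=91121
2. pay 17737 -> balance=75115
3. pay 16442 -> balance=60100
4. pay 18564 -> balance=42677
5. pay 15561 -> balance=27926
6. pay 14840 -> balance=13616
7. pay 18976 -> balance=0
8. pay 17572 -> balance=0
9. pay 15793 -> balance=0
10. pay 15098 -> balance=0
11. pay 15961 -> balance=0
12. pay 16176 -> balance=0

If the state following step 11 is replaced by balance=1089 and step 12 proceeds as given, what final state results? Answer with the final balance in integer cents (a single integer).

state after step 11 := balance=1089
12. pay 16176 -> balance=0

0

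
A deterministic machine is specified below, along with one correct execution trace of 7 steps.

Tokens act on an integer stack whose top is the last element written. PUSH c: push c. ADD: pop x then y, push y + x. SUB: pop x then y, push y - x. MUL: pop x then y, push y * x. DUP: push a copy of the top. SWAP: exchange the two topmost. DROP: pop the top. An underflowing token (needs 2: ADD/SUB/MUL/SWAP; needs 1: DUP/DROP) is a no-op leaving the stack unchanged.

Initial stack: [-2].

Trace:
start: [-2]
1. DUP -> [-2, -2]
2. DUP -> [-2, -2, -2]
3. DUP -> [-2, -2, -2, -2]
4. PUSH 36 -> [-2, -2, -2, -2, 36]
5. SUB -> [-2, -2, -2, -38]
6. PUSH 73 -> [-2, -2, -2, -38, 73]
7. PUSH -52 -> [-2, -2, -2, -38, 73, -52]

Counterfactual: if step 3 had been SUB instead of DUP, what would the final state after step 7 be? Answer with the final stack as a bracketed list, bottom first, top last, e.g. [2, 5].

[-2, -36, 73, -52]

(re-executing from step 3 with the substitution; state before step 3: [-2, -2, -2])
3. SUB -> [-2, 0]
4. PUSH 36 -> [-2, 0, 36]
5. SUB -> [-2, -36]
6. PUSH 73 -> [-2, -36, 73]
7. PUSH -52 -> [-2, -36, 73, -52]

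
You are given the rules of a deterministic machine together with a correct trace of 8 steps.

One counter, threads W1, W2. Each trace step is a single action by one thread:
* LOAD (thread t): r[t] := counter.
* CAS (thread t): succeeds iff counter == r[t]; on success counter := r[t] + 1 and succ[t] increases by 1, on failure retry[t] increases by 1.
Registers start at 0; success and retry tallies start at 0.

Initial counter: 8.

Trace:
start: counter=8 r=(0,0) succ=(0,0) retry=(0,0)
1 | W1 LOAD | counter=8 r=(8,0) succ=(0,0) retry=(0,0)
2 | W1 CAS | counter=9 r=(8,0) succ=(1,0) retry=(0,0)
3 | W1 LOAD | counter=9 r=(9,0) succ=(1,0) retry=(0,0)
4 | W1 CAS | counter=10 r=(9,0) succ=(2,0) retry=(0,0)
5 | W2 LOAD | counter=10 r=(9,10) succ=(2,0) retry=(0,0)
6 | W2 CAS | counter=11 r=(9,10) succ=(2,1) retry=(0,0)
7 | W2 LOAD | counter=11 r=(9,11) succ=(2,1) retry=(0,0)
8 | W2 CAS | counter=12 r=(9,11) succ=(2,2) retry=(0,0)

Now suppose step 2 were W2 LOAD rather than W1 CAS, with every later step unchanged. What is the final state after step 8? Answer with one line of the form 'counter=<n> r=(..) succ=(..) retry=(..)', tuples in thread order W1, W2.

(re-executing from step 2 with the substitution; state before step 2: counter=8 r=(8,0) succ=(0,0) retry=(0,0))
2 | W2 LOAD | counter=8 r=(8,8) succ=(0,0) retry=(0,0)
3 | W1 LOAD | counter=8 r=(8,8) succ=(0,0) retry=(0,0)
4 | W1 CAS | counter=9 r=(8,8) succ=(1,0) retry=(0,0)
5 | W2 LOAD | counter=9 r=(8,9) succ=(1,0) retry=(0,0)
6 | W2 CAS | counter=10 r=(8,9) succ=(1,1) retry=(0,0)
7 | W2 LOAD | counter=10 r=(8,10) succ=(1,1) retry=(0,0)
8 | W2 CAS | counter=11 r=(8,10) succ=(1,2) retry=(0,0)

counter=11 r=(8,10) succ=(1,2) retry=(0,0)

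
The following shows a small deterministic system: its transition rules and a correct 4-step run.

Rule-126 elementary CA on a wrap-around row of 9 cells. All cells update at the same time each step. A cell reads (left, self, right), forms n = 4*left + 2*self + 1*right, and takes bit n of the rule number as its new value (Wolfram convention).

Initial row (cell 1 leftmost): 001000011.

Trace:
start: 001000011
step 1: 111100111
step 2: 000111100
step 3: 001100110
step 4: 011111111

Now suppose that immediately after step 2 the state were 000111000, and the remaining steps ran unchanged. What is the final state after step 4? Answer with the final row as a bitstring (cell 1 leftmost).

state after step 2 := 000111000
step 3: 001101100
step 4: 011111110

011111110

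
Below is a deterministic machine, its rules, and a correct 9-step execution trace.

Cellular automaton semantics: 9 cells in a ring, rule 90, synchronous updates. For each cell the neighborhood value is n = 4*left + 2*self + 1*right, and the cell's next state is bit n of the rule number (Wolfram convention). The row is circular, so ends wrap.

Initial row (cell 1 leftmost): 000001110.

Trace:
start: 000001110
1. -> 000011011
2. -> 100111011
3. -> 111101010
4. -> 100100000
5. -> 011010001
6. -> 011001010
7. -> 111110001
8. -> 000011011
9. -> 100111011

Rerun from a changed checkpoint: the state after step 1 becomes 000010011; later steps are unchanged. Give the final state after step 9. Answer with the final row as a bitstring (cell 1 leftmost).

100101111

state after step 1 := 000010011
2. -> 100101111
3. -> 111001000
4. -> 101110101
5. -> 101010001
6. -> 100001011
7. -> 110010010
8. -> 111101100
9. -> 100101111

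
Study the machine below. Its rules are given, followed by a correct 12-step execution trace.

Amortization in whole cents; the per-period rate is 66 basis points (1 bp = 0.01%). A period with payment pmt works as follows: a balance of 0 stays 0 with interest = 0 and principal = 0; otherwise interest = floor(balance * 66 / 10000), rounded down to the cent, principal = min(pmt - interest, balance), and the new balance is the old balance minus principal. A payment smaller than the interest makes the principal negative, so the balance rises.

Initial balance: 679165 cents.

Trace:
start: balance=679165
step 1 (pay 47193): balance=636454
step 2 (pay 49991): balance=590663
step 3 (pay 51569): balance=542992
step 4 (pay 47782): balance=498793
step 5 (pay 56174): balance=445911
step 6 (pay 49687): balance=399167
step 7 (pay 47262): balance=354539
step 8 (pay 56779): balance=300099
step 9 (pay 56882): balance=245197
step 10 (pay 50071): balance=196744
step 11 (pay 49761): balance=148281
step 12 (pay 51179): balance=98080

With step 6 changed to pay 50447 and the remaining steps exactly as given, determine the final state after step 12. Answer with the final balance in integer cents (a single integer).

97290

(re-executing from step 6 with the substitution; state before step 6: balance=445911)
step 6 (pay 50447): balance=398407
step 7 (pay 47262): balance=353774
step 8 (pay 56779): balance=299329
step 9 (pay 56882): balance=244422
step 10 (pay 50071): balance=195964
step 11 (pay 49761): balance=147496
step 12 (pay 51179): balance=97290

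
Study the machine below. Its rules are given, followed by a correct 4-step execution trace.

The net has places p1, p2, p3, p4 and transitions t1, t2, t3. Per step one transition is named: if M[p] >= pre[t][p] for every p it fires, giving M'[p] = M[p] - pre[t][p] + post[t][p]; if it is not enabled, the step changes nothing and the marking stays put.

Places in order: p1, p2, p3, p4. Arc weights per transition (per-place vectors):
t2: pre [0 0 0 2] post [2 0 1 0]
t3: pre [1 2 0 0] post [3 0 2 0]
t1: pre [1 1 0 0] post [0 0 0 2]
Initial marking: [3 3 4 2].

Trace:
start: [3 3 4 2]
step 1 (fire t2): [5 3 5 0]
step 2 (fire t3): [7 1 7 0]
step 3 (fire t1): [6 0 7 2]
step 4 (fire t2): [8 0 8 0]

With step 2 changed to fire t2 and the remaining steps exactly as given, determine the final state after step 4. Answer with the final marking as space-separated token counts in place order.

6 2 6 0

(re-executing from step 2 with the substitution; state before step 2: [5 3 5 0])
step 2 (fire t2): [5 3 5 0]
step 3 (fire t1): [4 2 5 2]
step 4 (fire t2): [6 2 6 0]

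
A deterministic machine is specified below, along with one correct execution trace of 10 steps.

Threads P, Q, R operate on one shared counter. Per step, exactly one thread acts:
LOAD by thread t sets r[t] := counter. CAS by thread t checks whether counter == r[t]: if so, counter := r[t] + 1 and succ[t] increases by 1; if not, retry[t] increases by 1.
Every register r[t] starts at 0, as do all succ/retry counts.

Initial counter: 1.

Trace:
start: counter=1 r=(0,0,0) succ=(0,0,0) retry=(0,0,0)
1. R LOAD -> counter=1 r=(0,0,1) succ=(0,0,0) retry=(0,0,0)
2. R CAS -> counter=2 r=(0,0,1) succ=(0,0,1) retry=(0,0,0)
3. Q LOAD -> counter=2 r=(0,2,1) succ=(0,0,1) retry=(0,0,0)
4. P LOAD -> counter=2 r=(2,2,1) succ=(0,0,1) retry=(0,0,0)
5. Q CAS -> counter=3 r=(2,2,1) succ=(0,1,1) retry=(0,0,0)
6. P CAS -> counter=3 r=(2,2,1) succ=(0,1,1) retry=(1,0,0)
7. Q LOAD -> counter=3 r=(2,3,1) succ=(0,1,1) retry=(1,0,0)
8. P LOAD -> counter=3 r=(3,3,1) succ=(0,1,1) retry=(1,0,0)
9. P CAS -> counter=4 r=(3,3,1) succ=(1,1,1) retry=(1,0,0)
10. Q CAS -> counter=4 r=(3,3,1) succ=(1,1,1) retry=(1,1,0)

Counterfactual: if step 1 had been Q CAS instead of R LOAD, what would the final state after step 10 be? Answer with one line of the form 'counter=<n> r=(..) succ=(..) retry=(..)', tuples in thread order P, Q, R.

(re-executing from step 1 with the substitution; state before step 1: counter=1 r=(0,0,0) succ=(0,0,0) retry=(0,0,0))
1. Q CAS -> counter=1 r=(0,0,0) succ=(0,0,0) retry=(0,1,0)
2. R CAS -> counter=1 r=(0,0,0) succ=(0,0,0) retry=(0,1,1)
3. Q LOAD -> counter=1 r=(0,1,0) succ=(0,0,0) retry=(0,1,1)
4. P LOAD -> counter=1 r=(1,1,0) succ=(0,0,0) retry=(0,1,1)
5. Q CAS -> counter=2 r=(1,1,0) succ=(0,1,0) retry=(0,1,1)
6. P CAS -> counter=2 r=(1,1,0) succ=(0,1,0) retry=(1,1,1)
7. Q LOAD -> counter=2 r=(1,2,0) succ=(0,1,0) retry=(1,1,1)
8. P LOAD -> counter=2 r=(2,2,0) succ=(0,1,0) retry=(1,1,1)
9. P CAS -> counter=3 r=(2,2,0) succ=(1,1,0) retry=(1,1,1)
10. Q CAS -> counter=3 r=(2,2,0) succ=(1,1,0) retry=(1,2,1)

counter=3 r=(2,2,0) succ=(1,1,0) retry=(1,2,1)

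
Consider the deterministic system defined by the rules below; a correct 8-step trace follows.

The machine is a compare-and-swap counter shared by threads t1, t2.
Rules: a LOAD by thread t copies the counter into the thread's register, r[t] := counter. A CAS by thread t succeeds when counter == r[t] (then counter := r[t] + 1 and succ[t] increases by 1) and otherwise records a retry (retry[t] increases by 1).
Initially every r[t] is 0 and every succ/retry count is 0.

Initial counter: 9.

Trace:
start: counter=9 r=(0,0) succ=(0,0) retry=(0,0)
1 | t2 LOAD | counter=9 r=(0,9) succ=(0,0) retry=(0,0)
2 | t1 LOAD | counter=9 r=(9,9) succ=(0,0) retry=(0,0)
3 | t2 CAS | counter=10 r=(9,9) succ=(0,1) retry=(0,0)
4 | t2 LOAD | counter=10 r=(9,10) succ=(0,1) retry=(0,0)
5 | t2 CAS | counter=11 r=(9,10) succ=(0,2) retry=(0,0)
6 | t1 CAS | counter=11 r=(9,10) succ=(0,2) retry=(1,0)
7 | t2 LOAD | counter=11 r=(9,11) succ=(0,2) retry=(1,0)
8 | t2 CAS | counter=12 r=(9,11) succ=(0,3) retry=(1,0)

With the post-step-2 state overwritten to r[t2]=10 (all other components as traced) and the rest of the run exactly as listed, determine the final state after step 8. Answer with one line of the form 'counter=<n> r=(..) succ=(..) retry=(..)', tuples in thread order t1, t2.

counter=11 r=(9,10) succ=(0,2) retry=(1,1)

state after step 2 := counter=9 r=(9,10) succ=(0,0) retry=(0,0)
3 | t2 CAS | counter=9 r=(9,10) succ=(0,0) retry=(0,1)
4 | t2 LOAD | counter=9 r=(9,9) succ=(0,0) retry=(0,1)
5 | t2 CAS | counter=10 r=(9,9) succ=(0,1) retry=(0,1)
6 | t1 CAS | counter=10 r=(9,9) succ=(0,1) retry=(1,1)
7 | t2 LOAD | counter=10 r=(9,10) succ=(0,1) retry=(1,1)
8 | t2 CAS | counter=11 r=(9,10) succ=(0,2) retry=(1,1)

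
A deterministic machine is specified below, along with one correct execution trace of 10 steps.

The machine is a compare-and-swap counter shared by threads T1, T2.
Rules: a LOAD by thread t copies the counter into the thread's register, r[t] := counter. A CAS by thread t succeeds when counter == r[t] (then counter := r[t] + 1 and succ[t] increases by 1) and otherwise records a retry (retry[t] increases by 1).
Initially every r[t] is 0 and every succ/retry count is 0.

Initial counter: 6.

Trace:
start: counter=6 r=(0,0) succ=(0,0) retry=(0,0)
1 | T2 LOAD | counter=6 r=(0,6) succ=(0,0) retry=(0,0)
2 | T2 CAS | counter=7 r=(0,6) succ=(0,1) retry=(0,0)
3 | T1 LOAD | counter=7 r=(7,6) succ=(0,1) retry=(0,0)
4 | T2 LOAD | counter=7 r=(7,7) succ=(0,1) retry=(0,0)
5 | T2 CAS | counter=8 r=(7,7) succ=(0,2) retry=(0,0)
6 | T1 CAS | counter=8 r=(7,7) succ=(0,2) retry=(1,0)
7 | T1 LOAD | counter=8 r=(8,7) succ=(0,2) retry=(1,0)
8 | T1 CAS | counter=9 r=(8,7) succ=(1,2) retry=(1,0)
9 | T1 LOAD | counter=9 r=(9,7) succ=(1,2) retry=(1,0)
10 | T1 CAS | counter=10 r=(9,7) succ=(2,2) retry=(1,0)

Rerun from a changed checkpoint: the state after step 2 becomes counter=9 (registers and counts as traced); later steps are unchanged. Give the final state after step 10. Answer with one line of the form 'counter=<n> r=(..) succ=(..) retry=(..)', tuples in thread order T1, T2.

counter=12 r=(11,9) succ=(2,2) retry=(1,0)

state after step 2 := counter=9 r=(0,6) succ=(0,1) retry=(0,0)
3 | T1 LOAD | counter=9 r=(9,6) succ=(0,1) retry=(0,0)
4 | T2 LOAD | counter=9 r=(9,9) succ=(0,1) retry=(0,0)
5 | T2 CAS | counter=10 r=(9,9) succ=(0,2) retry=(0,0)
6 | T1 CAS | counter=10 r=(9,9) succ=(0,2) retry=(1,0)
7 | T1 LOAD | counter=10 r=(10,9) succ=(0,2) retry=(1,0)
8 | T1 CAS | counter=11 r=(10,9) succ=(1,2) retry=(1,0)
9 | T1 LOAD | counter=11 r=(11,9) succ=(1,2) retry=(1,0)
10 | T1 CAS | counter=12 r=(11,9) succ=(2,2) retry=(1,0)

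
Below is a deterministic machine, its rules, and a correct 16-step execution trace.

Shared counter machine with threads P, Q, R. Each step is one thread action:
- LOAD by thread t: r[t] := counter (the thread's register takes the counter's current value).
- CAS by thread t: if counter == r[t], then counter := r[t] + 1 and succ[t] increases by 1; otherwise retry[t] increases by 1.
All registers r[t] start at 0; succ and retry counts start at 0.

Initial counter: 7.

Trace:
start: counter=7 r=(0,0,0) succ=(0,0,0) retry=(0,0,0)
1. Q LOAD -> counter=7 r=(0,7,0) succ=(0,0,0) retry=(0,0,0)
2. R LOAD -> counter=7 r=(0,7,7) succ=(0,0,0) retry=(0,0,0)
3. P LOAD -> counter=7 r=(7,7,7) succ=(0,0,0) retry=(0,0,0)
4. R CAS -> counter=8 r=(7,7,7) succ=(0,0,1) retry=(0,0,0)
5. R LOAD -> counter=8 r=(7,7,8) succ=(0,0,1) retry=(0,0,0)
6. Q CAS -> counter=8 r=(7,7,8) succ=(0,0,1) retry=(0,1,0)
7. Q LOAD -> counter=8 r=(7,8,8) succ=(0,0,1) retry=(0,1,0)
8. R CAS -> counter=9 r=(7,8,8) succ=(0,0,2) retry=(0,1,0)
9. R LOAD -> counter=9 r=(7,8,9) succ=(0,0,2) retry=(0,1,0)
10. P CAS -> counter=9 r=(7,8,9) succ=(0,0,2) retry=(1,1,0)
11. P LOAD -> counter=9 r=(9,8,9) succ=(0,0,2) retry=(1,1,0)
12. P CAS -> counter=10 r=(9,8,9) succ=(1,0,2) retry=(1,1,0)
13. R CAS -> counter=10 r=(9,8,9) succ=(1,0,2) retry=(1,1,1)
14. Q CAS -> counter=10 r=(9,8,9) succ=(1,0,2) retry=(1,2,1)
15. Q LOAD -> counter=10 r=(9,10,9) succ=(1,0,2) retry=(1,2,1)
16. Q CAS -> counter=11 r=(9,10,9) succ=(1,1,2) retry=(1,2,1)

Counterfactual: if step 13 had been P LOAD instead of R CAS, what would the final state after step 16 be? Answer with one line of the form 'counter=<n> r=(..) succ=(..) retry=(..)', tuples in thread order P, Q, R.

(re-executing from step 13 with the substitution; state before step 13: counter=10 r=(9,8,9) succ=(1,0,2) retry=(1,1,0))
13. P LOAD -> counter=10 r=(10,8,9) succ=(1,0,2) retry=(1,1,0)
14. Q CAS -> counter=10 r=(10,8,9) succ=(1,0,2) retry=(1,2,0)
15. Q LOAD -> counter=10 r=(10,10,9) succ=(1,0,2) retry=(1,2,0)
16. Q CAS -> counter=11 r=(10,10,9) succ=(1,1,2) retry=(1,2,0)

counter=11 r=(10,10,9) succ=(1,1,2) retry=(1,2,0)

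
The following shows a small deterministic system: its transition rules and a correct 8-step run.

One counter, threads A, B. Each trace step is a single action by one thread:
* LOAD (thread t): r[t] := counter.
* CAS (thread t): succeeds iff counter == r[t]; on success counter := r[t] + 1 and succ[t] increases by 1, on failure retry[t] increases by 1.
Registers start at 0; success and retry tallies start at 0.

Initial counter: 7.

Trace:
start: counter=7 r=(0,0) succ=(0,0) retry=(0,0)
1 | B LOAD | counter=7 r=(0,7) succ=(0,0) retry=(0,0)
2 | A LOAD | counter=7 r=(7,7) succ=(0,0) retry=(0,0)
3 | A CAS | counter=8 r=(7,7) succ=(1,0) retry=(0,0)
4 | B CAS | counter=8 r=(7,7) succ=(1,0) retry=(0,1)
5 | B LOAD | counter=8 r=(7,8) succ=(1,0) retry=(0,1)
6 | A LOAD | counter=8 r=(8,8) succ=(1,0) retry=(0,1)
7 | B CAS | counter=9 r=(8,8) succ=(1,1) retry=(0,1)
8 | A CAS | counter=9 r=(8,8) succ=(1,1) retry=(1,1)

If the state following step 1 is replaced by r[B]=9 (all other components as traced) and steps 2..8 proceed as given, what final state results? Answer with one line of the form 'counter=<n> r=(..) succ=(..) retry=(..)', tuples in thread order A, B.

counter=9 r=(8,8) succ=(1,1) retry=(1,1)

state after step 1 := counter=7 r=(0,9) succ=(0,0) retry=(0,0)
2 | A LOAD | counter=7 r=(7,9) succ=(0,0) retry=(0,0)
3 | A CAS | counter=8 r=(7,9) succ=(1,0) retry=(0,0)
4 | B CAS | counter=8 r=(7,9) succ=(1,0) retry=(0,1)
5 | B LOAD | counter=8 r=(7,8) succ=(1,0) retry=(0,1)
6 | A LOAD | counter=8 r=(8,8) succ=(1,0) retry=(0,1)
7 | B CAS | counter=9 r=(8,8) succ=(1,1) retry=(0,1)
8 | A CAS | counter=9 r=(8,8) succ=(1,1) retry=(1,1)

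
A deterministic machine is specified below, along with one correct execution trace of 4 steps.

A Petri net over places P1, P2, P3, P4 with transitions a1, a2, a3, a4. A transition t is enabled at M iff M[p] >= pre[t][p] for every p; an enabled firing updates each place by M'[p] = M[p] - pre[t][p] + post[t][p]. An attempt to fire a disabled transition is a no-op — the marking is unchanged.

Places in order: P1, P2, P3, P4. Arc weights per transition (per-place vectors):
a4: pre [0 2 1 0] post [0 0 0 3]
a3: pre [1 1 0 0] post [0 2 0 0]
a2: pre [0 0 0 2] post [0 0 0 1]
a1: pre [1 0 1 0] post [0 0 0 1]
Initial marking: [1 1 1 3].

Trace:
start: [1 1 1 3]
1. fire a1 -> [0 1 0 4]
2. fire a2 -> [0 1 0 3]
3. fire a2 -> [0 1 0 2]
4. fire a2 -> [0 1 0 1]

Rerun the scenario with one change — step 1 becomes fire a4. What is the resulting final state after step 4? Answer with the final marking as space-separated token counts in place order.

(re-executing from step 1 with the substitution; state before step 1: [1 1 1 3])
1. fire a4 -> [1 1 1 3]
2. fire a2 -> [1 1 1 2]
3. fire a2 -> [1 1 1 1]
4. fire a2 -> [1 1 1 1]

1 1 1 1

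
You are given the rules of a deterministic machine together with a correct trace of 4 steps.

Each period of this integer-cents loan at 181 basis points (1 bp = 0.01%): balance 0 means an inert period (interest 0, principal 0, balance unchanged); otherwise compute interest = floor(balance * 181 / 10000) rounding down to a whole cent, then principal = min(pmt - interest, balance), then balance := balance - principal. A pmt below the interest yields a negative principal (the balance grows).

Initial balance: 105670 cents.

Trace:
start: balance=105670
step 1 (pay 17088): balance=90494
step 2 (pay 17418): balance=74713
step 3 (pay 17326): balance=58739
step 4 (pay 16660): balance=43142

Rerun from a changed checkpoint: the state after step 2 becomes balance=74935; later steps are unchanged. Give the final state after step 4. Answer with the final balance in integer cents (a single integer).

43372

state after step 2 := balance=74935
step 3 (pay 17326): balance=58965
step 4 (pay 16660): balance=43372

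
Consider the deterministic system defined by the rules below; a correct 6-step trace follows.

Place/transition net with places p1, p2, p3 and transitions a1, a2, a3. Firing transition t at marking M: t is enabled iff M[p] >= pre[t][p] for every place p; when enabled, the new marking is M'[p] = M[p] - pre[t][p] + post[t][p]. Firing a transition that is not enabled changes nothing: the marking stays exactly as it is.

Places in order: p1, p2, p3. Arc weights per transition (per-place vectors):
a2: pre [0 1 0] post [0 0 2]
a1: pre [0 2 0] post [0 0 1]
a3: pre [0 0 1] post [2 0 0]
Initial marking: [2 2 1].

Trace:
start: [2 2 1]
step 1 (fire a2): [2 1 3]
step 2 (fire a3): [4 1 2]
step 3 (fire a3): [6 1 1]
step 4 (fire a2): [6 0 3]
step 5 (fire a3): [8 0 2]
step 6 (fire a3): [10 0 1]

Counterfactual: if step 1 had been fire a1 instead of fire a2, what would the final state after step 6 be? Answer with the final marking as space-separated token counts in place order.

(re-executing from step 1 with the substitution; state before step 1: [2 2 1])
step 1 (fire a1): [2 0 2]
step 2 (fire a3): [4 0 1]
step 3 (fire a3): [6 0 0]
step 4 (fire a2): [6 0 0]
step 5 (fire a3): [6 0 0]
step 6 (fire a3): [6 0 0]

6 0 0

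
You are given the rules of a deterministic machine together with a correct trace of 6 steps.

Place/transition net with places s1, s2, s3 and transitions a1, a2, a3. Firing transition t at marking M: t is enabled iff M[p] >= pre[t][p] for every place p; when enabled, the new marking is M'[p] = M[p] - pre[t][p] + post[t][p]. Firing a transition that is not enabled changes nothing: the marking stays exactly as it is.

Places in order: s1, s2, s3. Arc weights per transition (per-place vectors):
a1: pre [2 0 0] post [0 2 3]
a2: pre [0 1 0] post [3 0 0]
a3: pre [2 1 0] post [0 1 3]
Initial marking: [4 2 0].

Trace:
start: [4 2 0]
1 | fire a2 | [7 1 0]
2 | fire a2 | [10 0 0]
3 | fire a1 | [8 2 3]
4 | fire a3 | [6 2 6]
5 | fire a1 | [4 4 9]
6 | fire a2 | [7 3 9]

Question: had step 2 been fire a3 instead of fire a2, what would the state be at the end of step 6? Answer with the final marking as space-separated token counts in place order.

4 2 9

(re-executing from step 2 with the substitution; state before step 2: [7 1 0])
2 | fire a3 | [5 1 3]
3 | fire a1 | [3 3 6]
4 | fire a3 | [1 3 9]
5 | fire a1 | [1 3 9]
6 | fire a2 | [4 2 9]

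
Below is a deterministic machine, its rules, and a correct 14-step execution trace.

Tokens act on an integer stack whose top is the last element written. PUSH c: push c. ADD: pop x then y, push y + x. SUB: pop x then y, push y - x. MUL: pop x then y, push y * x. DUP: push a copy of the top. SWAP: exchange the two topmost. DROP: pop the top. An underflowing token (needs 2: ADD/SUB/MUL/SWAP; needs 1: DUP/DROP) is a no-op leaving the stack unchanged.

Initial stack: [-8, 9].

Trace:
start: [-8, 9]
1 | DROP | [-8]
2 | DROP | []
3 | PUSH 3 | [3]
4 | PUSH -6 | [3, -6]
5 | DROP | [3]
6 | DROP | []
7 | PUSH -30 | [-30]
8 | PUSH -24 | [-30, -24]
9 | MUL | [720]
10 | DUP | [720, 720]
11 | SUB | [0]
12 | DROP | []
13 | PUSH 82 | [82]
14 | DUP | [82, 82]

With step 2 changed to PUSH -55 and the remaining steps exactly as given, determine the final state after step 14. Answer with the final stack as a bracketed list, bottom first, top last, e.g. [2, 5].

(re-executing from step 2 with the substitution; state before step 2: [-8])
2 | PUSH -55 | [-8, -55]
3 | PUSH 3 | [-8, -55, 3]
4 | PUSH -6 | [-8, -55, 3, -6]
5 | DROP | [-8, -55, 3]
6 | DROP | [-8, -55]
7 | PUSH -30 | [-8, -55, -30]
8 | PUSH -24 | [-8, -55, -30, -24]
9 | MUL | [-8, -55, 720]
10 | DUP | [-8, -55, 720, 720]
11 | SUB | [-8, -55, 0]
12 | DROP | [-8, -55]
13 | PUSH 82 | [-8, -55, 82]
14 | DUP | [-8, -55, 82, 82]

[-8, -55, 82, 82]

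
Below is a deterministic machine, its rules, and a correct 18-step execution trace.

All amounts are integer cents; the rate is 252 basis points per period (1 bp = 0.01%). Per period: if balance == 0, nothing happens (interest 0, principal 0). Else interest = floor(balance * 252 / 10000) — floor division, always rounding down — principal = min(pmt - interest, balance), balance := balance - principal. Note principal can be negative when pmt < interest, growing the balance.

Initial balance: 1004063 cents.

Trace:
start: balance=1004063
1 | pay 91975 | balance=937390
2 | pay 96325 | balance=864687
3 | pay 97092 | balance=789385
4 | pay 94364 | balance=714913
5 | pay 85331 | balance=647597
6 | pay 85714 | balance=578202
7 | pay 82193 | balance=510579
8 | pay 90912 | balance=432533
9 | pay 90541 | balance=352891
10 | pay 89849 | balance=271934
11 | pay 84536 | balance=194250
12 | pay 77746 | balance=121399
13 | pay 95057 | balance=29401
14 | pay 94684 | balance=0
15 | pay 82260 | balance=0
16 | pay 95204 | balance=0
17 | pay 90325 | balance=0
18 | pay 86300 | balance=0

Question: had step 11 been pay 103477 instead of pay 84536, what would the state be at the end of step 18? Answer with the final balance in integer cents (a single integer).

0

(re-executing from step 11 with the substitution; state before step 11: balance=271934)
11 | pay 103477 | balance=175309
12 | pay 77746 | balance=101980
13 | pay 95057 | balance=9492
14 | pay 94684 | balance=0
15 | pay 82260 | balance=0
16 | pay 95204 | balance=0
17 | pay 90325 | balance=0
18 | pay 86300 | balance=0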